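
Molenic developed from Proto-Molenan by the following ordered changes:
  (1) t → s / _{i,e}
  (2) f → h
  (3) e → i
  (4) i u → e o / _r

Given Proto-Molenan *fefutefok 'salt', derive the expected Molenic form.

Molenic: *fefutefok
  fefutefok → fefusefok   [palatalisation]
  fefusefok → hehusehok   [unconditioned shift]
  hehusehok → hihusihok   [vowel merger]
  hihusihok (rule 4 does not apply)
  giving Molenic hihusihok.

hihusihok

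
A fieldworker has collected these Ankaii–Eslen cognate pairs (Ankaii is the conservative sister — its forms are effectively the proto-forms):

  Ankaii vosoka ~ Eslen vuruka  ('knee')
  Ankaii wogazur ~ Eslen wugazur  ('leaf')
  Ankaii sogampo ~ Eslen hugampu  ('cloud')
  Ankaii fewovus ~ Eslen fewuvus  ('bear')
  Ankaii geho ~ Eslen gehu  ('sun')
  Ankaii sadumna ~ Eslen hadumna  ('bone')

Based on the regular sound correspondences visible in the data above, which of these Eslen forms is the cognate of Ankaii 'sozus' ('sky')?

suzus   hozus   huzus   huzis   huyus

huzus

sogampo ~ hugampu — Ankaii s corresponds to Eslen h word-initially before a back vowel.
vosoka ~ vuruka, wogazur ~ wugazur — Ankaii o corresponds to Eslen u after a consonant, before a consonant other than r, m, n, p, b, f, v.
Applying these to Ankaii 'sozus':
  sozus → hozus   (s→h word-initially before a back vowel)
  hozus → huzus   (o→u after a consonant, before a consonant other than r, m, n, p, b, f, v)
So the Eslen cognate is 'huzus'.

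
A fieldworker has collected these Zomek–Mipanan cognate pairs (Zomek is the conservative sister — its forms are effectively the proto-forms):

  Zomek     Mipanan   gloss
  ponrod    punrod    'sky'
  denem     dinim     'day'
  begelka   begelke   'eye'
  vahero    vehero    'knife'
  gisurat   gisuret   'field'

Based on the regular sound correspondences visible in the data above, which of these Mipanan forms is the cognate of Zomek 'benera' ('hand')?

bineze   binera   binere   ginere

denem ~ dinim — Zomek e corresponds to Mipanan i after a consonant, before a nasal.
begelka ~ begelke — Zomek a corresponds to Mipanan e word-finally.
Applying these to Zomek 'benera':
  benera → binera   (e→i after a consonant, before a nasal)
  binera → binere   (a→e word-finally)
So the Mipanan cognate is 'binere'.

binere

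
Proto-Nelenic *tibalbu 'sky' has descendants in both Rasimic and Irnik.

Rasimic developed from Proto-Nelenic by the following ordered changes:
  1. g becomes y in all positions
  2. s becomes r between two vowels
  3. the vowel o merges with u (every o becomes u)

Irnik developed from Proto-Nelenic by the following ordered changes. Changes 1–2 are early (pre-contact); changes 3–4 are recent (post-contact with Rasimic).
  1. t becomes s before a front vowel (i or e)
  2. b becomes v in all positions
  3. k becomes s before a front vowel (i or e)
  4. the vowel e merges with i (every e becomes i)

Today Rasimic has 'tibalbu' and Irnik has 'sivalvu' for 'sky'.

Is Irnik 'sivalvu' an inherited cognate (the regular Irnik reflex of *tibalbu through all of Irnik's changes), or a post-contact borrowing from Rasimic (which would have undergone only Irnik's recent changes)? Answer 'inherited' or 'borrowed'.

If inherited, *tibalbu would pass through all of Irnik's changes:
Irnik: *tibalbu > sibalbu > sivalvu  (by palatalisation, unconditioned shift)
If borrowed from Rasimic 'tibalbu' after the early changes, it would undergo only the recent ones:
  rule 3 (palatalisation): no change (tibalbu)
  rule 4 (vowel merger): no change (tibalbu)
  ⇒ as a loan: tibalbu
Irnik 'sivalvu' matches the inherited outcome exactly, so it is an inherited cognate, not a loan.

inherited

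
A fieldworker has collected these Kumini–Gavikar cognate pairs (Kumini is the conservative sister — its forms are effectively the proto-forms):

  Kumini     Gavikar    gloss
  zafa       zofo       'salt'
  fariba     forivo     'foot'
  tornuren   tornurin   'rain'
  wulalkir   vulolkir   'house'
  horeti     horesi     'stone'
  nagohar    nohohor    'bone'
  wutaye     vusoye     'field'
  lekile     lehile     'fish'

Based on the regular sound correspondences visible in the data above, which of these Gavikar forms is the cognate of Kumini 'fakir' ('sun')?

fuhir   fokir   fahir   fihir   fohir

wulalkir ~ vulolkir, nagohar ~ nohohor — Kumini a corresponds to Gavikar o after a consonant, before a consonant other than r, m, n, p, b, f, v.
lekile ~ lehile — Kumini k corresponds to Gavikar h between vowels (before a front vowel).
Applying these to Kumini 'fakir':
  fakir → fokir   (a→o after a consonant, before a consonant other than r, m, n, p, b, f, v)
  fokir → fohir   (k→h between vowels (before a front vowel))
So the Gavikar cognate is 'fohir'.

fohir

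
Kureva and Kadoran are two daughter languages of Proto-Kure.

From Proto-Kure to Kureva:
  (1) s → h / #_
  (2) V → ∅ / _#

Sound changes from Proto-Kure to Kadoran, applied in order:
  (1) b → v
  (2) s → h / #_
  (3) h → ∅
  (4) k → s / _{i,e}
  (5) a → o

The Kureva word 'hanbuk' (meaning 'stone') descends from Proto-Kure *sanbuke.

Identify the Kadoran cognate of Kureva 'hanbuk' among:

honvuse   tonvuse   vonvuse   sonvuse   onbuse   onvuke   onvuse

Kadoran: start from *sanbuke.
  rule 1 (unconditioned shift): sanbuke → sanvuke
  rule 2 (debuccalisation): sanvuke → hanvuke
  rule 3 (h-loss): hanvuke → anvuke
  rule 4 (palatalisation): anvuke → anvuse
  rule 5 (vowel merger): anvuse → onvuse
  ⇒ Kadoran onvuse
The other candidates each miss or misapply at least one Kadoran change.

onvuse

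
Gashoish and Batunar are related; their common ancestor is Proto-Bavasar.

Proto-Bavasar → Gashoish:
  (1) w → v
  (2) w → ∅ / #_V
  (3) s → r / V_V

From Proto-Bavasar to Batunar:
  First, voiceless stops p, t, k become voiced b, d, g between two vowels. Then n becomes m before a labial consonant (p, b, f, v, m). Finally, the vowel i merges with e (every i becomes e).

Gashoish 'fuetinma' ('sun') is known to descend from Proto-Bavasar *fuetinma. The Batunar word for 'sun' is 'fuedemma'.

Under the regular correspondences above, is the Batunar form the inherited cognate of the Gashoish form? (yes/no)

yes

Derive the expected Batunar reflex of *fuetinma:
Batunar: *fuetinma > fuedinma > fuedimma > fuedemma  (by intervocalic voicing, nasal place assimilation, vowel merger)
Batunar 'fuedemma' matches the regular reflex exactly, so the pair is cognate.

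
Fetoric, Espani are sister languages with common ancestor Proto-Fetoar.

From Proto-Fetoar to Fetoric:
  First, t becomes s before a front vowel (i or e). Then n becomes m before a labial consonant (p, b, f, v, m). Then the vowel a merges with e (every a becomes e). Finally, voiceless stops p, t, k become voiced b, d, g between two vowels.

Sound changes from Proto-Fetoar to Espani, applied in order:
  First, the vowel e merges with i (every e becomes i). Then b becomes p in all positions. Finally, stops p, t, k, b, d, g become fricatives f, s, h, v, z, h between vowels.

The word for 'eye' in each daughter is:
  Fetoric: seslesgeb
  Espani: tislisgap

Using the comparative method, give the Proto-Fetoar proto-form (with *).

*teslesgab

Position 8: Fetoric has e, Espani has a. Espani preserves a here (none of its changes turn any other segment into a), so the proto-segment is *a.
Position 2: Fetoric has e, Espani has i. Taking the neighbouring segments as reconstructed: Fetoric e can only go back to *e; Espani i could go back to *e or *i — the one source consistent with every daughter is *e.
Position 9: Fetoric has b, Espani has p. Taking the neighbouring segments as reconstructed: Fetoric b can only go back to *b; Espani p could go back to *p or *b — the one source consistent with every daughter is *b.
Verify the candidate proto-form against each daughter:
Fetoric: start from *teslesgab.
  rule 1 (palatalisation): teslesgab → seslesgab
  rule 2: no change — seslesgab
  rule 3 (vowel merger): seslesgab → seslesgeb
  rule 4: no change — seslesgeb
  ⇒ Fetoric seslesgeb
Espani: *teslesgab
  teslesgab → tislisgab   [vowel merger]
  tislisgab → tislisgap   [unconditioned shift]
  tislisgap (rule 3 does not apply)
  giving Espani tislisgap.
*teslesgab is the unique common source.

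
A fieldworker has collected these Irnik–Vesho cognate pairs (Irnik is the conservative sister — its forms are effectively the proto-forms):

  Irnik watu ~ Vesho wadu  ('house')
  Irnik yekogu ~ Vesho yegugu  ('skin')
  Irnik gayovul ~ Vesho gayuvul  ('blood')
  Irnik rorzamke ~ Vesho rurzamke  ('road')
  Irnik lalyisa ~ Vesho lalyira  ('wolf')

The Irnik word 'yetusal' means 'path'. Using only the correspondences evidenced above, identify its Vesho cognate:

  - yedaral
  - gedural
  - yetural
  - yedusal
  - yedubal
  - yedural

watu ~ wadu — Irnik t corresponds to Vesho d between vowels (before a back vowel).
lalyisa ~ lalyira — Irnik s corresponds to Vesho r between vowels (before a back vowel).
Applying these to Irnik 'yetusal':
  yetusal → yedusal   (t→d between vowels (before a back vowel))
  yedusal → yedural   (s→r between vowels (before a back vowel))
So the Vesho cognate is 'yedural'.

yedural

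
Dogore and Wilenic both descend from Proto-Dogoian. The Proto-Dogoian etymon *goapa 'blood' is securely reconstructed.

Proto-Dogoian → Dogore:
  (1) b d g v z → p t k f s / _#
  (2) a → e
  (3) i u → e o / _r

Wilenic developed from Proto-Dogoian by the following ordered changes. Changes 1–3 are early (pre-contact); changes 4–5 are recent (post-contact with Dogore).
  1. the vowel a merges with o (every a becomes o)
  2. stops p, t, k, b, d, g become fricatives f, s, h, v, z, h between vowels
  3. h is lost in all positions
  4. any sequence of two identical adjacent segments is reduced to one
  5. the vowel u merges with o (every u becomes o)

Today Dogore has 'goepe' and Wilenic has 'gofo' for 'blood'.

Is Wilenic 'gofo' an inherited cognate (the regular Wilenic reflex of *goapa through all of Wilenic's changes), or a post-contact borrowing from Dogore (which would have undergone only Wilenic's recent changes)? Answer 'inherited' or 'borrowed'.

inherited

If inherited, *goapa would pass through all of Wilenic's changes:
Wilenic: start from *goapa.
  rule 1 (vowel merger): goapa → goopo
  rule 2 (intervocalic lenition): goopo → goofo
  rule 3: no change — goofo
  rule 4 (degemination): goofo → gofo
  rule 5: no change — gofo
  ⇒ Wilenic gofo
If borrowed from Dogore 'goepe' after the early changes, it would undergo only the recent ones:
  rule 4 (degemination): no change (goepe)
  rule 5 (vowel merger): no change (goepe)
  ⇒ as a loan: goepe
Wilenic 'gofo' matches the inherited outcome exactly, so it is an inherited cognate, not a loan.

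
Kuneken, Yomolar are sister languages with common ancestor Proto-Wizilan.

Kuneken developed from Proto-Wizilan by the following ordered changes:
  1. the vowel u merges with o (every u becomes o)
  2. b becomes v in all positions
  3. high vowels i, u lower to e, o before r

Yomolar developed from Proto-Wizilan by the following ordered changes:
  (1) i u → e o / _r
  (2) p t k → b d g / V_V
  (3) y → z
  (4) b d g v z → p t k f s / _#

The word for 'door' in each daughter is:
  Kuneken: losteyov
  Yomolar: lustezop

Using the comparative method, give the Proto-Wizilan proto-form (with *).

*lusteyob

Position 6: Kuneken has y, Yomolar has z. Kuneken preserves y here (none of its changes turn any other segment into y), so the proto-segment is *y.
Position 2: Kuneken has o, Yomolar has u. Yomolar preserves u here (none of its changes turn any other segment into u), so the proto-segment is *u.
Position 8: Kuneken has v, Yomolar has p. Taking the neighbouring segments as reconstructed: Kuneken v could go back to *b or *v; Yomolar p could go back to *p or *b — the one source consistent with every daughter is *b.
Continuing position by position gives *lusteyob; check it forward:
Kuneken: start from *lusteyob.
  rule 1 (vowel merger): lusteyob → losteyob
  rule 2 (unconditioned shift): losteyob → losteyov
  rule 3: no change — losteyov
  ⇒ Kuneken losteyov
Yomolar: *lusteyob
  lusteyob (rule 1 does not apply)
  lusteyob (rule 2 does not apply)
  lusteyob → lustezob   [unconditioned shift]
  lustezob → lustezop   [final devoicing]
  giving Yomolar lustezop.
No other proto-form is consistent with every reflex, so the reconstruction is *lusteyob.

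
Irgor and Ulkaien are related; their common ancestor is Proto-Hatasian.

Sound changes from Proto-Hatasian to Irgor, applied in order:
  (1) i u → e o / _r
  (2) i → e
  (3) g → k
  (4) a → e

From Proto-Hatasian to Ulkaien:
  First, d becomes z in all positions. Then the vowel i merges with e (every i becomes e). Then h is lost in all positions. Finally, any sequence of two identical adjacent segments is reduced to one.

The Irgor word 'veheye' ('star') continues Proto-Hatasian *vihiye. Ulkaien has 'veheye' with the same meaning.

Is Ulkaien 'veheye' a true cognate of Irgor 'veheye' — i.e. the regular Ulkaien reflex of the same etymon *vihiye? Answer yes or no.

Derive the expected Ulkaien reflex of *vihiye:
Ulkaien: start from *vihiye.
  rule 1: no change — vihiye
  rule 2 (vowel merger): vihiye → veheye
  rule 3 (h-loss): veheye → veeye
  rule 4 (degemination): veeye → veye
  ⇒ Ulkaien veye
The regular Ulkaien reflex would be 'veye', but the attested form is 'veheye'. The correspondence is irregular, so they are not cognates (the Ulkaien form has a different source).

no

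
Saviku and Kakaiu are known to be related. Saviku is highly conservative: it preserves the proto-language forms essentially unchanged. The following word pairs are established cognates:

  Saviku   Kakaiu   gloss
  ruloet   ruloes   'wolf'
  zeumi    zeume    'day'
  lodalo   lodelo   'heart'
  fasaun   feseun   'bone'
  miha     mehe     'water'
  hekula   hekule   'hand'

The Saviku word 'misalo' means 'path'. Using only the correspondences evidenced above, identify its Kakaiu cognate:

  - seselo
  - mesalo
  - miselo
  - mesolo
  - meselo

meselo

miha ~ mehe — Saviku i corresponds to Kakaiu e after a consonant, before a consonant other than r, m, n, p, b, f, v.
lodalo ~ lodelo, fasaun ~ feseun — Saviku a corresponds to Kakaiu e after a consonant, before a consonant other than r, m, n, p, b, f, v.
Applying these to Saviku 'misalo':
  misalo → mesalo   (i→e after a consonant, before a consonant other than r, m, n, p, b, f, v)
  mesalo → meselo   (a→e after a consonant, before a consonant other than r, m, n, p, b, f, v)
So the Kakaiu cognate is 'meselo'.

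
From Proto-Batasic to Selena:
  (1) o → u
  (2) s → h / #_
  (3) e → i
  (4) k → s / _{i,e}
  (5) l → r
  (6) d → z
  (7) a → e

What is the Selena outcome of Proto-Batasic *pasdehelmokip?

Selena: start from *pasdehelmokip.
  rule 1 (vowel merger): pasdehelmokip → pasdehelmukip
  rule 2: no change — pasdehelmukip
  rule 3 (vowel merger): pasdehelmukip → pasdihilmukip
  rule 4 (palatalisation): pasdihilmukip → pasdihilmusip
  rule 5 (unconditioned shift): pasdihilmusip → pasdihirmusip
  rule 6 (unconditioned shift): pasdihirmusip → paszihirmusip
  rule 7 (vowel merger): paszihirmusip → peszihirmusip
  ⇒ Selena peszihirmusip

peszihirmusip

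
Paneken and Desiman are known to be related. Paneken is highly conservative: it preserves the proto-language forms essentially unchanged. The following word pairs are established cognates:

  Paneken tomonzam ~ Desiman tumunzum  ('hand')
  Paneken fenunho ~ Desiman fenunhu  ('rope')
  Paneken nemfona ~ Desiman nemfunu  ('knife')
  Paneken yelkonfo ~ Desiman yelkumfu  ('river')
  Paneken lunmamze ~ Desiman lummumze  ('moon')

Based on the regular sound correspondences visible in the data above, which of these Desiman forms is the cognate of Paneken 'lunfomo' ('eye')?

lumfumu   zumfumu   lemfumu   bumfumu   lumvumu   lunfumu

lumfumu

yelkonfo ~ yelkumfu — Paneken n corresponds to Desiman m after a vowel, before a labial obstruent.
tomonzam ~ tumunzum — Paneken o corresponds to Desiman u after a consonant, before a nasal.
fenunho ~ fenunhu, yelkonfo ~ yelkumfu — Paneken o corresponds to Desiman u word-finally.
Applying these to Paneken 'lunfomo':
  lunfomo → lumfomo   (n→m after a vowel, before a labial obstruent)
  lumfomo → lumfumo   (o→u after a consonant, before a nasal)
  lumfumo → lumfumu   (o→u word-finally)
So the Desiman cognate is 'lumfumu'.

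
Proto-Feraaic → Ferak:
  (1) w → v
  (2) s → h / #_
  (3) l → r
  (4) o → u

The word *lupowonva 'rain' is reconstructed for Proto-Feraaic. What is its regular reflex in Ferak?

rupuvunva

Ferak: *lupowonva
  lupowonva → lupovonva   [unconditioned shift]
  lupovonva (rule 2 does not apply)
  lupovonva → rupovonva   [unconditioned shift]
  rupovonva → rupuvunva   [vowel merger]
  giving Ferak rupuvunva.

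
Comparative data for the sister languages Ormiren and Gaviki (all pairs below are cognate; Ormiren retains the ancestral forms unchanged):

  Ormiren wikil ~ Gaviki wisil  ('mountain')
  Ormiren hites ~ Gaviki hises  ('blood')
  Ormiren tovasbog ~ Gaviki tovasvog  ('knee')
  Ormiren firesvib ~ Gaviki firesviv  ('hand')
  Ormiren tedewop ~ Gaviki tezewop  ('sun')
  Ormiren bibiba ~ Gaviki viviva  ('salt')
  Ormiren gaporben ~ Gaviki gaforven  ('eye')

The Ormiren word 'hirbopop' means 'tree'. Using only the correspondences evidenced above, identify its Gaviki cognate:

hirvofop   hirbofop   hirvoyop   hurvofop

tovasbog ~ tovasvog — Ormiren b corresponds to Gaviki v after a consonant, before a back vowel.
gaporben ~ gaforven — Ormiren p corresponds to Gaviki f between vowels (before a back vowel).
Applying these to Ormiren 'hirbopop':
  hirbopop → hirvopop   (b→v after a consonant, before a back vowel)
  hirvopop → hirvofop   (p→f between vowels (before a back vowel))
So the Gaviki cognate is 'hirvofop'.

hirvofop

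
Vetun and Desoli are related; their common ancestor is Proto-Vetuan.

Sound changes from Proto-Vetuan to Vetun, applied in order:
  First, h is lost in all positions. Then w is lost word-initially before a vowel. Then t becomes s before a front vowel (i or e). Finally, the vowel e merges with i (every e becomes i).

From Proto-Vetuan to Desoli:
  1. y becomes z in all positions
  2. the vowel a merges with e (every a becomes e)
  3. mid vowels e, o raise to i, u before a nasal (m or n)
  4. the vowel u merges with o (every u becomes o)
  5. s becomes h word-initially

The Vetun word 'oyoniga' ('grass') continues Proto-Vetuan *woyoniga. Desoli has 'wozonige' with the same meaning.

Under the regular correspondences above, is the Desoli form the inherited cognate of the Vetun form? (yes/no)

yes

Derive the expected Desoli reflex of *woyoniga:
Desoli: *woyoniga > wozoniga > wozonige > wozunige > wozonige  (by unconditioned shift, vowel merger, pre-nasal raising, vowel merger)
Desoli 'wozonige' matches the regular reflex exactly, so the pair is cognate.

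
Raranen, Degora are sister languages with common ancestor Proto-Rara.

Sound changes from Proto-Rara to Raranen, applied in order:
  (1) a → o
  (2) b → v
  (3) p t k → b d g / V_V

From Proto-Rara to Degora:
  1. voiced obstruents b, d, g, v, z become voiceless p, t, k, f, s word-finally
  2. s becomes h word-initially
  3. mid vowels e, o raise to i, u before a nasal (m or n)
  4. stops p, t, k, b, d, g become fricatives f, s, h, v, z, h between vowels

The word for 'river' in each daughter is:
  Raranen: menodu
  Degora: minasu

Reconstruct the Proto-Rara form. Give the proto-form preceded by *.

Position 4: Raranen has o, Degora has a. Degora preserves a here (none of its changes turn any other segment into a), so the proto-segment is *a.
Position 5: Raranen has d, Degora has s. Taking the neighbouring segments as reconstructed: Raranen d could go back to *t or *d; Degora s could go back to *t or *s — the one source consistent with every daughter is *t.
Position 2: Raranen has e, Degora has i. Raranen preserves e here (none of its changes turn any other segment into e), so the proto-segment is *e.
This points to *menatu. Verify forward in each daughter:
Raranen: start from *menatu.
  rule 1 (vowel merger): menatu → menotu
  rule 2: no change — menotu
  rule 3 (intervocalic voicing): menotu → menodu
  ⇒ Raranen menodu
Degora: *menatu
  menatu (rule 1 does not apply)
  menatu (rule 2 does not apply)
  menatu → minatu   [pre-nasal raising]
  minatu → minasu   [intervocalic lenition]
  giving Degora minasu.
Only *menatu yields all of Raranen menodu, Degora minasu.

*menatu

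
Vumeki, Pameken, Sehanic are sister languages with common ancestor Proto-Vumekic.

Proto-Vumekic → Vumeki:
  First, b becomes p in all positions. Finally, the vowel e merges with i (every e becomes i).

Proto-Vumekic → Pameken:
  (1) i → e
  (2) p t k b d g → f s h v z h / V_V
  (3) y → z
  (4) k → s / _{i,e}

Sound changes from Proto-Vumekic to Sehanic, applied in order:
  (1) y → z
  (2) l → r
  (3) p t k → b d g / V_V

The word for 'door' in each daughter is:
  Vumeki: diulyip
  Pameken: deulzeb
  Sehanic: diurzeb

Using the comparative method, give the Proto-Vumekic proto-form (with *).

*diulyeb

Position 2: Vumeki has i, Pameken has e, Sehanic has i. Sehanic preserves i here (none of its changes turn any other segment into i), so the proto-segment is *i.
Position 5: Vumeki has y, Pameken has z, Sehanic has z. Vumeki preserves y here (none of its changes turn any other segment into y), so the proto-segment is *y.
Position 4: Vumeki has l, Pameken has l, Sehanic has r. Vumeki preserves l here (none of its changes turn any other segment into l), so the proto-segment is *l.
Continuing position by position gives *diulyeb; check it forward:
Vumeki: start from *diulyeb.
  rule 1 (unconditioned shift): diulyeb → diulyep
  rule 2 (vowel merger): diulyep → diulyip
  ⇒ Vumeki diulyip
Pameken: start from *diulyeb.
  rule 1 (vowel merger): diulyeb → deulyeb
  rule 2: no change — deulyeb
  rule 3 (unconditioned shift): deulyeb → deulzeb
  rule 4: no change — deulzeb
  ⇒ Pameken deulzeb
Sehanic: *diulyeb > diulzeb > diurzeb  (by unconditioned shift, unconditioned shift)
Only *diulyeb yields all of Vumeki diulyip, Pameken deulzeb, Sehanic diurzeb.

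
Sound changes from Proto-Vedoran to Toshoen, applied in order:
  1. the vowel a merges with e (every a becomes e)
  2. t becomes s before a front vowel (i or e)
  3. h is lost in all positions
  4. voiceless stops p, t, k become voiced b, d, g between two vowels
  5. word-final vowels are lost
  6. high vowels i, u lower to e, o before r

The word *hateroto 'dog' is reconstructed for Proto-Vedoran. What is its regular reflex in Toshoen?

Toshoen: *hateroto > heteroto > heseroto > eseroto > eserodo > eserod  (by vowel merger, palatalisation, h-loss, intervocalic voicing, apocope)

eserod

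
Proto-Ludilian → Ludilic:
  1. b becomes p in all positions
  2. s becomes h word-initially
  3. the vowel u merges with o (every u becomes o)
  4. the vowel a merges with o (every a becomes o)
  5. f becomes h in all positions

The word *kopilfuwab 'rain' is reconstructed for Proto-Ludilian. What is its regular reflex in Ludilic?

Ludilic: *kopilfuwab > kopilfuwap > kopilfowap > kopilfowop > kopilhowop  (by unconditioned shift, vowel merger, vowel merger, unconditioned shift)

kopilhowop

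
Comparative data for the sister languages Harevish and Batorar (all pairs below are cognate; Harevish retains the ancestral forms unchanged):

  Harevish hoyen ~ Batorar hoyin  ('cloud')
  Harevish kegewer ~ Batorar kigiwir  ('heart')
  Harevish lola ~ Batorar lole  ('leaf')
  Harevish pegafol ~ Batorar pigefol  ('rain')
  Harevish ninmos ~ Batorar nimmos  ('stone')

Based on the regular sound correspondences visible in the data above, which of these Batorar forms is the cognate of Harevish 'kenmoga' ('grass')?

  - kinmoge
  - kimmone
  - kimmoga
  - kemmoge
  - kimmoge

kimmoge

hoyen ~ hoyin — Harevish e corresponds to Batorar i after a consonant, before a nasal.
ninmos ~ nimmos — Harevish n corresponds to Batorar m after a vowel, before a nasal.
lola ~ lole — Harevish a corresponds to Batorar e word-finally.
Applying these to Harevish 'kenmoga':
  kenmoga → kinmoga   (e→i after a consonant, before a nasal)
  kinmoga → kimmoga   (n→m after a vowel, before a nasal)
  kimmoga → kimmoge   (a→e word-finally)
So the Batorar cognate is 'kimmoge'.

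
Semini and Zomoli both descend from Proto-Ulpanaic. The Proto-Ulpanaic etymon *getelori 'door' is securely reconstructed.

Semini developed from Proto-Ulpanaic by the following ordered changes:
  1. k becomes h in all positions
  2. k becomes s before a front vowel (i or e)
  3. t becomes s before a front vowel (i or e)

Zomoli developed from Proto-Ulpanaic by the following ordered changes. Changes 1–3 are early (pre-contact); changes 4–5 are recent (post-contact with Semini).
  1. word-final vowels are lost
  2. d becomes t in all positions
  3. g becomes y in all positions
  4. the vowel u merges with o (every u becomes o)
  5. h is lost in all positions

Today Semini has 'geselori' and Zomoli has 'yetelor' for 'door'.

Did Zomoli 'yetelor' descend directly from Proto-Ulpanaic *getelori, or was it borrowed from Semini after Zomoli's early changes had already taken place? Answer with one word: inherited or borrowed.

inherited

If inherited, *getelori would pass through all of Zomoli's changes:
Zomoli: *getelori > getelor > yetelor  (by apocope, unconditioned shift)
If borrowed from Semini 'geselori' after the early changes, it would undergo only the recent ones:
  rule 4 (vowel merger): no change (geselori)
  rule 5 (h-loss): no change (geselori)
  ⇒ as a loan: geselori
Zomoli 'yetelor' matches the inherited outcome exactly, so it is an inherited cognate, not a loan.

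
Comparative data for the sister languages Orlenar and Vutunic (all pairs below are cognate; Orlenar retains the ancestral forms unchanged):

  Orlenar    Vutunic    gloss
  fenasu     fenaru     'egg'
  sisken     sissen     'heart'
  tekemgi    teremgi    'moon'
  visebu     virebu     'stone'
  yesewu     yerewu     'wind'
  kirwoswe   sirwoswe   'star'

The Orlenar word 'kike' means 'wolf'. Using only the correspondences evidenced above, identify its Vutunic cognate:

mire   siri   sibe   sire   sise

sire

kirwoswe ~ sirwoswe — Orlenar k corresponds to Vutunic s word-initially before a front vowel.
tekemgi ~ teremgi — Orlenar k corresponds to Vutunic r between vowels (before a front vowel).
Applying these to Orlenar 'kike':
  kike → sike   (k→s word-initially before a front vowel)
  sike → sire   (k→r between vowels (before a front vowel))
So the Vutunic cognate is 'sire'.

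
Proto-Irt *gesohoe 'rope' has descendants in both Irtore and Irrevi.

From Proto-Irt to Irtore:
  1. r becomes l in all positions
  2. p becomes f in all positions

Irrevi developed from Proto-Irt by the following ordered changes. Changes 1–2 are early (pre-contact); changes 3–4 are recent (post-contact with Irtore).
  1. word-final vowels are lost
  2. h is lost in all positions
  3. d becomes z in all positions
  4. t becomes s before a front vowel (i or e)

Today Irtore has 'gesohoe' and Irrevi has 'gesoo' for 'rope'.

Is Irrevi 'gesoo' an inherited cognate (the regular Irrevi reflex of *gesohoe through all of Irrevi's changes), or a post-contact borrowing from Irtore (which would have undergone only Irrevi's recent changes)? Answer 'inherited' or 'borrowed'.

inherited

If inherited, *gesohoe would pass through all of Irrevi's changes:
Irrevi: *gesohoe > gesoho > gesoo  (by apocope, h-loss)
If borrowed from Irtore 'gesohoe' after the early changes, it would undergo only the recent ones:
  rule 3 (unconditioned shift): no change (gesohoe)
  rule 4 (palatalisation): no change (gesohoe)
  ⇒ as a loan: gesohoe
Irrevi 'gesoo' matches the inherited outcome exactly, so it is an inherited cognate, not a loan.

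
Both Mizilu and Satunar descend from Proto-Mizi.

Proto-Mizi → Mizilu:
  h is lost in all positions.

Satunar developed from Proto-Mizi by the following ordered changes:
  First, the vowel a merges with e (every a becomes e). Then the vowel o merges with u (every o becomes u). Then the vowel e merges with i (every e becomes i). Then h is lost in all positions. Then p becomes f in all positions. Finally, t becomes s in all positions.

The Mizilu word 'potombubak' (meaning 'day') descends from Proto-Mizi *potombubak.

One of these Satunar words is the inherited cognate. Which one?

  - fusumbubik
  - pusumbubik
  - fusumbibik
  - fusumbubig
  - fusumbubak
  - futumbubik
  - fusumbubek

fusumbubik

Satunar: start from *potombubak.
  rule 1 (vowel merger): potombubak → potombubek
  rule 2 (vowel merger): potombubek → putumbubek
  rule 3 (vowel merger): putumbubek → putumbubik
  rule 4: no change — putumbubik
  rule 5 (unconditioned shift): putumbubik → futumbubik
  rule 6 (unconditioned shift): futumbubik → fusumbubik
  ⇒ Satunar fusumbubik
Among the options, 'fusumbubik' alone shows every Satunar change applied in order.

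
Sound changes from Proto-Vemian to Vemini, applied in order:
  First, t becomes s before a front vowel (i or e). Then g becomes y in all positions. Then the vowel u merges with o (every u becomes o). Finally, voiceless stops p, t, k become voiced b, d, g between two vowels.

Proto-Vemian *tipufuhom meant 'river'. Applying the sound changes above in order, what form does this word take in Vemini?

sibofohom

Vemini: *tipufuhom
  tipufuhom → sipufuhom   [palatalisation]
  sipufuhom (rule 2 does not apply)
  sipufuhom → sipofohom   [vowel merger]
  sipofohom → sibofohom   [intervocalic voicing]
  giving Vemini sibofohom.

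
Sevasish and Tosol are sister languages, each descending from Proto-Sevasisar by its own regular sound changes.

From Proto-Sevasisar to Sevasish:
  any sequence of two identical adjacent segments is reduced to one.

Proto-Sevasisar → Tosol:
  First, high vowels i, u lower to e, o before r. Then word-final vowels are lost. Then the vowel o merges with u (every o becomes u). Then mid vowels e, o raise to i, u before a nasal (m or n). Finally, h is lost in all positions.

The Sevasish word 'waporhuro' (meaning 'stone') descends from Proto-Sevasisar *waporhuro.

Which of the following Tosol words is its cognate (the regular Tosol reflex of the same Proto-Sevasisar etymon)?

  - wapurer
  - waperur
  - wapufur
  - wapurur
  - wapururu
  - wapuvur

wapurur

Tosol: *waporhuro
  waporhuro → waporhoro   [pre-rhotic lowering]
  waporhoro → waporhor   [apocope]
  waporhor → wapurhur   [vowel merger]
  wapurhur (rule 4 does not apply)
  wapurhur → wapurur   [h-loss]
  giving Tosol wapurur.
The other candidates each miss or misapply at least one Tosol change.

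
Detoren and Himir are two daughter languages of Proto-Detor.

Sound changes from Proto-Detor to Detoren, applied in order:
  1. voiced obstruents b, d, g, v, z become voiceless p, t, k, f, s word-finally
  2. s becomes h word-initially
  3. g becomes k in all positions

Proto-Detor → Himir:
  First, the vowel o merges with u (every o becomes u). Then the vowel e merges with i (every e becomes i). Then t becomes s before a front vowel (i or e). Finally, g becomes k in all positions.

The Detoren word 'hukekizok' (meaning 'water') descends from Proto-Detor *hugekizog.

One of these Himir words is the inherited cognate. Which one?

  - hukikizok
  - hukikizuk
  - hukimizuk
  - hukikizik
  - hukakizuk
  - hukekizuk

Himir: start from *hugekizog.
  rule 1 (vowel merger): hugekizog → hugekizug
  rule 2 (vowel merger): hugekizug → hugikizug
  rule 3: no change — hugikizug
  rule 4 (unconditioned shift): hugikizug → hukikizuk
  ⇒ Himir hukikizuk

hukikizuk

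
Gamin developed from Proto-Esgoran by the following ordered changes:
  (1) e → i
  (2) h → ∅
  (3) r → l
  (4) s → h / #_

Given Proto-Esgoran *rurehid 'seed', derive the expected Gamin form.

Gamin: start from *rurehid.
  rule 1 (vowel merger): rurehid → rurihid
  rule 2 (h-loss): rurihid → ruriid
  rule 3 (unconditioned shift): ruriid → luliid
  rule 4: no change — luliid
  ⇒ Gamin luliid

luliid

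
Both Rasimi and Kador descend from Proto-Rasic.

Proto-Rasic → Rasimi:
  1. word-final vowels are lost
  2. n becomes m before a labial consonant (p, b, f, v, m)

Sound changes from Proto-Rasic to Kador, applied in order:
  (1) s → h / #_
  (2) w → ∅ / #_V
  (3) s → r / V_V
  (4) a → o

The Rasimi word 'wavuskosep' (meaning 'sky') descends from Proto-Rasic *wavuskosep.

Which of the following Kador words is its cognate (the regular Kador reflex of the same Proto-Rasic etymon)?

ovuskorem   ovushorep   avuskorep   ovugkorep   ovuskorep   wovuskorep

Kador: start from *wavuskosep.
  rule 1: no change — wavuskosep
  rule 2 (glide loss): wavuskosep → avuskosep
  rule 3 (rhotacism): avuskosep → avuskorep
  rule 4 (vowel merger): avuskorep → ovuskorep
  ⇒ Kador ovuskorep

ovuskorep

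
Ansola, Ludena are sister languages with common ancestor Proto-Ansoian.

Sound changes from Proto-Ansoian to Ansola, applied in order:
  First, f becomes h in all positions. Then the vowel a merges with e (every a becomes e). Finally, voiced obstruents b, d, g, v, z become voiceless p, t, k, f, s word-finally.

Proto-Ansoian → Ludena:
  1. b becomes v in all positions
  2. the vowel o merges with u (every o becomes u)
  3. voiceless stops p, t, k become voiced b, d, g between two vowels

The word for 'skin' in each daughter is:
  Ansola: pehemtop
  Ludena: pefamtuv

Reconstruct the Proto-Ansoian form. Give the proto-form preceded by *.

*pefamtob

Position 8: Ansola has p, Ludena has v. Taking the neighbouring segments as reconstructed: Ansola p could go back to *p or *b; Ludena v could go back to *b or *v — the one source consistent with every daughter is *b.
Position 3: Ansola has h, Ludena has f. Ludena preserves f here (none of its changes turn any other segment into f), so the proto-segment is *f.
Position 4: Ansola has e, Ludena has a. Ludena preserves a here (none of its changes turn any other segment into a), so the proto-segment is *a.
Verify the candidate proto-form against each daughter:
Ansola: start from *pefamtob.
  rule 1 (unconditioned shift): pefamtob → pehamtob
  rule 2 (vowel merger): pehamtob → pehemtob
  rule 3 (final devoicing): pehemtob → pehemtop
  ⇒ Ansola pehemtop
Ludena: start from *pefamtob.
  rule 1 (unconditioned shift): pefamtob → pefamtov
  rule 2 (vowel merger): pefamtov → pefamtuv
  rule 3: no change — pefamtuv
  ⇒ Ludena pefamtuv
Only *pefamtob yields all of Ansola pehemtop, Ludena pefamtuv.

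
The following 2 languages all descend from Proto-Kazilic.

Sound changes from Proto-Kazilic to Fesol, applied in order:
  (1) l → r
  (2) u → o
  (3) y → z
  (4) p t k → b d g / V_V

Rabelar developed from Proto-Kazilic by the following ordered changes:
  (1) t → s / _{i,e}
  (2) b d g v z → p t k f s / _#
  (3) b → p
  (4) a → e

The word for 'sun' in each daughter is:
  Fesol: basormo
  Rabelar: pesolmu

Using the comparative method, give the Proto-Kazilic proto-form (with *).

*basolmu

Position 7: Fesol has o, Rabelar has u. Rabelar preserves u here (none of its changes turn any other segment into u), so the proto-segment is *u.
Position 2: Fesol has a, Rabelar has e. Fesol preserves a here (none of its changes turn any other segment into a), so the proto-segment is *a.
Position 5: Fesol has r, Rabelar has l. Rabelar preserves l here (none of its changes turn any other segment into l), so the proto-segment is *l.
Verify the candidate proto-form against each daughter:
Fesol: *basolmu > basormu > basormo  (by unconditioned shift, vowel merger)
Rabelar: *basolmu > pasolmu > pesolmu  (by unconditioned shift, vowel merger)
Only *basolmu yields all of Fesol basormo, Rabelar pesolmu.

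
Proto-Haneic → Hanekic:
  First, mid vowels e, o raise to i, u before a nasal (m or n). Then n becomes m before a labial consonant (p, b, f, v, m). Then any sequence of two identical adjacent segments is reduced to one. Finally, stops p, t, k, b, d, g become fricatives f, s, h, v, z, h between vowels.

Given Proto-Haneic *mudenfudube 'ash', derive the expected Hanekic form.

Hanekic: *mudenfudube > mudinfudube > mudimfudube > muzimfuzuve  (by pre-nasal raising, nasal place assimilation, intervocalic lenition)

muzimfuzuve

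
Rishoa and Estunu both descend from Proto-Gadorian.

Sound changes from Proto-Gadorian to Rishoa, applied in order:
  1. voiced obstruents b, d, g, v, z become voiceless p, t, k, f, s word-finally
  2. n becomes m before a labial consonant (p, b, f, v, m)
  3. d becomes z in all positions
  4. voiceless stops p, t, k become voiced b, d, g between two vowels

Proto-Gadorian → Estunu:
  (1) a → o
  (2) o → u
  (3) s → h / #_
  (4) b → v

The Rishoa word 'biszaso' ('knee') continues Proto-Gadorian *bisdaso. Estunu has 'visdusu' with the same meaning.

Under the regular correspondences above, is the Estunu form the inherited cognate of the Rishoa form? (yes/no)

Derive the expected Estunu reflex of *bisdaso:
Estunu: start from *bisdaso.
  rule 1 (vowel merger): bisdaso → bisdoso
  rule 2 (vowel merger): bisdoso → bisdusu
  rule 3: no change — bisdusu
  rule 4 (unconditioned shift): bisdusu → visdusu
  ⇒ Estunu visdusu
Estunu 'visdusu' matches the regular reflex exactly, so the pair is cognate.

yes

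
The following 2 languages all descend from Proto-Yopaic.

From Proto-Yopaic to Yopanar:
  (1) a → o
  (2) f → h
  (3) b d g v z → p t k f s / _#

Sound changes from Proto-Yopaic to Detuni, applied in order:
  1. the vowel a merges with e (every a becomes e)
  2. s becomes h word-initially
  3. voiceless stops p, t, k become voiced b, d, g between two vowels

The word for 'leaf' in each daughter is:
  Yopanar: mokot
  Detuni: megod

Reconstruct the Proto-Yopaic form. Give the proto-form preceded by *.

*makod

Position 2: Yopanar has o, Detuni has e. Taking the neighbouring segments as reconstructed: Yopanar o could go back to *a or *o; Detuni e could go back to *a or *e — the one source consistent with every daughter is *a.
Position 3: Yopanar has k, Detuni has g. Taking the neighbouring segments as reconstructed: Yopanar k can only go back to *k; Detuni g could go back to *k or *g — the one source consistent with every daughter is *k.
Position 5: Yopanar has t, Detuni has d. Taking the neighbouring segments as reconstructed: Yopanar t could go back to *t or *d; Detuni d can only go back to *d — the one source consistent with every daughter is *d.
This points to *makod. Verify forward in each daughter:
Yopanar: *makod
  makod → mokod   [vowel merger]
  mokod (rule 2 does not apply)
  mokod → mokot   [final devoicing]
  giving Yopanar mokot.
Detuni: *makod > mekod > megod  (by vowel merger, intervocalic voicing)
No other proto-form is consistent with every reflex, so the reconstruction is *makod.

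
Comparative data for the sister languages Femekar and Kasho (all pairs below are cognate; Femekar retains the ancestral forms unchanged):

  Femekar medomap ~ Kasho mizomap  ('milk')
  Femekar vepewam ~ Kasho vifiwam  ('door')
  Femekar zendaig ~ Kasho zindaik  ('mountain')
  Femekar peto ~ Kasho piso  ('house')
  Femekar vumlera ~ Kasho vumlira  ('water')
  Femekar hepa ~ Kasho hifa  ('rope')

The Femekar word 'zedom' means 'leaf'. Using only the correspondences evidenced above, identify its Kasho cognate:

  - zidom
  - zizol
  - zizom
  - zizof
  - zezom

medomap ~ mizomap, vepewam ~ vifiwam — Femekar e corresponds to Kasho i after a consonant, before a consonant other than r, m, n, p, b, f, v.
medomap ~ mizomap — Femekar d corresponds to Kasho z between vowels (before a back vowel).
Applying these to Femekar 'zedom':
  zedom → zidom   (e→i after a consonant, before a consonant other than r, m, n, p, b, f, v)
  zidom → zizom   (d→z between vowels (before a back vowel))
So the Kasho cognate is 'zizom'.

zizom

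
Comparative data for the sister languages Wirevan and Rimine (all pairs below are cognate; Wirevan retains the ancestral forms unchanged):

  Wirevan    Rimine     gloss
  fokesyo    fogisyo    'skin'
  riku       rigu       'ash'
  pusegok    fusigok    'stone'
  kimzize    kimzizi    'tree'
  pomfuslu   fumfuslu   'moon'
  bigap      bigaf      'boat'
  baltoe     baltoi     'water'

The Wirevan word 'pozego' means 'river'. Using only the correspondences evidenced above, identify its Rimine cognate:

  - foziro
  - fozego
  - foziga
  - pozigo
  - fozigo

fozigo

pomfuslu ~ fumfuslu — Wirevan p corresponds to Rimine f word-initially before a back vowel.
fokesyo ~ fogisyo, pusegok ~ fusigok — Wirevan e corresponds to Rimine i after a consonant, before a consonant other than r, m, n, p, b, f, v.
Applying these to Wirevan 'pozego':
  pozego → fozego   (p→f word-initially before a back vowel)
  fozego → fozigo   (e→i after a consonant, before a consonant other than r, m, n, p, b, f, v)
So the Rimine cognate is 'fozigo'.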